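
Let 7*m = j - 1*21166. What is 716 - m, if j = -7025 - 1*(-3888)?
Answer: 29315/7 ≈ 4187.9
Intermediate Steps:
j = -3137 (j = -7025 + 3888 = -3137)
m = -24303/7 (m = (-3137 - 1*21166)/7 = (-3137 - 21166)/7 = (⅐)*(-24303) = -24303/7 ≈ -3471.9)
716 - m = 716 - 1*(-24303/7) = 716 + 24303/7 = 29315/7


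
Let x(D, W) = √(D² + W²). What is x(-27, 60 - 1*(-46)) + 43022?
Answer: 43022 + √11965 ≈ 43131.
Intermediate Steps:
x(-27, 60 - 1*(-46)) + 43022 = √((-27)² + (60 - 1*(-46))²) + 43022 = √(729 + (60 + 46)²) + 43022 = √(729 + 106²) + 43022 = √(729 + 11236) + 43022 = √11965 + 43022 = 43022 + √11965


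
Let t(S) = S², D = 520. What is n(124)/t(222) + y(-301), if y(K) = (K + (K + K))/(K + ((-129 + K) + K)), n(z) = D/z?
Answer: 2673917/3055608 ≈ 0.87508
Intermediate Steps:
n(z) = 520/z
y(K) = 3*K/(-129 + 3*K) (y(K) = (K + 2*K)/(K + (-129 + 2*K)) = (3*K)/(-129 + 3*K) = 3*K/(-129 + 3*K))
n(124)/t(222) + y(-301) = (520/124)/(222²) - 301/(-43 - 301) = (520*(1/124))/49284 - 301/(-344) = (130/31)*(1/49284) - 301*(-1/344) = 65/763902 + 7/8 = 2673917/3055608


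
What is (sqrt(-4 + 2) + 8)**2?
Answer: (8 + I*sqrt(2))**2 ≈ 62.0 + 22.627*I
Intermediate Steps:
(sqrt(-4 + 2) + 8)**2 = (sqrt(-2) + 8)**2 = (I*sqrt(2) + 8)**2 = (8 + I*sqrt(2))**2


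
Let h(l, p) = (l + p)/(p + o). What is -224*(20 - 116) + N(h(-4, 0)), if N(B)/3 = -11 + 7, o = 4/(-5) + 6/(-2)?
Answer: 21492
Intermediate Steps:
o = -19/5 (o = 4*(-1/5) + 6*(-1/2) = -4/5 - 3 = -19/5 ≈ -3.8000)
h(l, p) = (l + p)/(-19/5 + p) (h(l, p) = (l + p)/(p - 19/5) = (l + p)/(-19/5 + p))
N(B) = -12 (N(B) = 3*(-11 + 7) = 3*(-4) = -12)
-224*(20 - 116) + N(h(-4, 0)) = -224*(20 - 116) - 12 = -224*(-96) - 12 = 21504 - 12 = 21492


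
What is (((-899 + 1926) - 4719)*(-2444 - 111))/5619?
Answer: 9433060/5619 ≈ 1678.8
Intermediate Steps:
(((-899 + 1926) - 4719)*(-2444 - 111))/5619 = ((1027 - 4719)*(-2555))*(1/5619) = -3692*(-2555)*(1/5619) = 9433060*(1/5619) = 9433060/5619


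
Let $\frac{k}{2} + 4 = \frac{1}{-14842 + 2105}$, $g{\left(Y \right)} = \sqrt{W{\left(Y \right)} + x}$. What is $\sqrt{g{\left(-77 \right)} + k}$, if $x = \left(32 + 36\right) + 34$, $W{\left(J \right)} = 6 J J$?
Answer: $\frac{\sqrt{-1297874826 + 973387014 \sqrt{991}}}{12737} \approx 13.449$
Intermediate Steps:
$W{\left(J \right)} = 6 J^{2}$
$x = 102$ ($x = 68 + 34 = 102$)
$g{\left(Y \right)} = \sqrt{102 + 6 Y^{2}}$ ($g{\left(Y \right)} = \sqrt{6 Y^{2} + 102} = \sqrt{102 + 6 Y^{2}}$)
$k = - \frac{101898}{12737}$ ($k = -8 + \frac{2}{-14842 + 2105} = -8 + \frac{2}{-12737} = -8 + 2 \left(- \frac{1}{12737}\right) = -8 - \frac{2}{12737} = - \frac{101898}{12737} \approx -8.0002$)
$\sqrt{g{\left(-77 \right)} + k} = \sqrt{\sqrt{102 + 6 \left(-77\right)^{2}} - \frac{101898}{12737}} = \sqrt{\sqrt{102 + 6 \cdot 5929} - \frac{101898}{12737}} = \sqrt{\sqrt{102 + 35574} - \frac{101898}{12737}} = \sqrt{\sqrt{35676} - \frac{101898}{12737}} = \sqrt{6 \sqrt{991} - \frac{101898}{12737}} = \sqrt{- \frac{101898}{12737} + 6 \sqrt{991}}$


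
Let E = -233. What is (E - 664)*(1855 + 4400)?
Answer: -5610735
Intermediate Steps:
(E - 664)*(1855 + 4400) = (-233 - 664)*(1855 + 4400) = -897*6255 = -5610735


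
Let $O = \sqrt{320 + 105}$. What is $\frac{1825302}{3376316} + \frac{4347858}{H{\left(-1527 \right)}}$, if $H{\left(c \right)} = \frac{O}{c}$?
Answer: $\frac{912651}{1688158} - \frac{6639179166 \sqrt{17}}{85} \approx -3.2205 \cdot 10^{8}$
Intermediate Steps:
$O = 5 \sqrt{17}$ ($O = \sqrt{425} = 5 \sqrt{17} \approx 20.616$)
$H{\left(c \right)} = \frac{5 \sqrt{17}}{c}$
$\frac{1825302}{3376316} + \frac{4347858}{H{\left(-1527 \right)}} = \frac{1825302}{3376316} + \frac{4347858}{5 \sqrt{17} \frac{1}{-1527}} = 1825302 \cdot \frac{1}{3376316} + \frac{4347858}{5 \sqrt{17} \left(- \frac{1}{1527}\right)} = \frac{912651}{1688158} + \frac{4347858}{\left(- \frac{5}{1527}\right) \sqrt{17}} = \frac{912651}{1688158} + 4347858 \left(- \frac{1527 \sqrt{17}}{85}\right) = \frac{912651}{1688158} - \frac{6639179166 \sqrt{17}}{85}$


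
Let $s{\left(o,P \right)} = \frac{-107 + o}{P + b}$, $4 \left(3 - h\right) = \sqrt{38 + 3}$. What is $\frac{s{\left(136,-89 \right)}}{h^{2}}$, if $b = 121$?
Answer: $\frac{29}{2 \left(12 - \sqrt{41}\right)^{2}} \approx 0.46289$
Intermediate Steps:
$h = 3 - \frac{\sqrt{41}}{4}$ ($h = 3 - \frac{\sqrt{38 + 3}}{4} = 3 - \frac{\sqrt{41}}{4} \approx 1.3992$)
$s{\left(o,P \right)} = \frac{-107 + o}{121 + P}$ ($s{\left(o,P \right)} = \frac{-107 + o}{P + 121} = \frac{-107 + o}{121 + P}$)
$\frac{s{\left(136,-89 \right)}}{h^{2}} = \frac{\frac{1}{121 - 89} \left(-107 + 136\right)}{\left(3 - \frac{\sqrt{41}}{4}\right)^{2}} = \frac{\frac{1}{32} \cdot 29}{\left(3 - \frac{\sqrt{41}}{4}\right)^{2}} = \frac{29}{32 \left(3 - \frac{\sqrt{41}}{4}\right)^{2}}$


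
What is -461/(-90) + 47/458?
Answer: 53842/10305 ≈ 5.2248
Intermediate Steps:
-461/(-90) + 47/458 = -461*(-1/90) + 47*(1/458) = 461/90 + 47/458 = 53842/10305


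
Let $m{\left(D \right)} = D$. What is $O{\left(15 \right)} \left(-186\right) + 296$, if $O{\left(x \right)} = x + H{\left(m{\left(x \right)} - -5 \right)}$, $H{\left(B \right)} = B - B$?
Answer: $-2494$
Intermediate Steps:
$H{\left(B \right)} = 0$
$O{\left(x \right)} = x$ ($O{\left(x \right)} = x + 0 = x$)
$O{\left(15 \right)} \left(-186\right) + 296 = 15 \left(-186\right) + 296 = -2790 + 296 = -2494$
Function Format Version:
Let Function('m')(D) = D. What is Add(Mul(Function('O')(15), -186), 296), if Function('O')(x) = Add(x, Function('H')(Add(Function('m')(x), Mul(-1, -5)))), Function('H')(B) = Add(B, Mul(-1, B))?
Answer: -2494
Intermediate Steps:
Function('H')(B) = 0
Function('O')(x) = x (Function('O')(x) = Add(x, 0) = x)
Add(Mul(Function('O')(15), -186), 296) = Add(Mul(15, -186), 296) = Add(-2790, 296) = -2494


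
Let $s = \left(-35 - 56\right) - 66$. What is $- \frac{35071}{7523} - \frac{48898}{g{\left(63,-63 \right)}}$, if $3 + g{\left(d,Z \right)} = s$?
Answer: $\frac{181124147}{601840} \approx 300.95$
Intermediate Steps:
$s = -157$ ($s = -91 - 66 = -157$)
$g{\left(d,Z \right)} = -160$ ($g{\left(d,Z \right)} = -3 - 157 = -160$)
$- \frac{35071}{7523} - \frac{48898}{g{\left(63,-63 \right)}} = - \frac{35071}{7523} - \frac{48898}{-160} = \left(-35071\right) \frac{1}{7523} - - \frac{24449}{80} = - \frac{35071}{7523} + \frac{24449}{80} = \frac{181124147}{601840}$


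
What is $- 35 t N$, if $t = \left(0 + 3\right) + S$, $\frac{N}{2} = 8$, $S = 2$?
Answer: $-2800$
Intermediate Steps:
$N = 16$ ($N = 2 \cdot 8 = 16$)
$t = 5$ ($t = \left(0 + 3\right) + 2 = 3 + 2 = 5$)
$- 35 t N = \left(-35\right) 5 \cdot 16 = \left(-175\right) 16 = -2800$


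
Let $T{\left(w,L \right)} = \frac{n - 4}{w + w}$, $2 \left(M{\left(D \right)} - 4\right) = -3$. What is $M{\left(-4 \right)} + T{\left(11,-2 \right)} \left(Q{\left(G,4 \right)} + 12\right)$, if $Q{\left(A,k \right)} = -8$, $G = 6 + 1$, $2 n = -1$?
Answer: $\frac{37}{22} \approx 1.6818$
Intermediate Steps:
$n = - \frac{1}{2}$ ($n = \frac{1}{2} \left(-1\right) = - \frac{1}{2} \approx -0.5$)
$G = 7$
$M{\left(D \right)} = \frac{5}{2}$ ($M{\left(D \right)} = 4 + \frac{1}{2} \left(-3\right) = 4 - \frac{3}{2} = \frac{5}{2}$)
$T{\left(w,L \right)} = - \frac{9}{4 w}$ ($T{\left(w,L \right)} = \frac{- \frac{1}{2} - 4}{w + w} = - \frac{9}{2 \cdot 2 w} = - \frac{9 \frac{1}{2 w}}{2} = - \frac{9}{4 w}$)
$M{\left(-4 \right)} + T{\left(11,-2 \right)} \left(Q{\left(G,4 \right)} + 12\right) = \frac{5}{2} + - \frac{9}{4 \cdot 11} \left(-8 + 12\right) = \frac{5}{2} + \left(- \frac{9}{4}\right) \frac{1}{11} \cdot 4 = \frac{5}{2} - \frac{9}{11} = \frac{37}{22}$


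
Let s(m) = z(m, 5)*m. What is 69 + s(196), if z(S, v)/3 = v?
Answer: 3009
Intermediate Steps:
z(S, v) = 3*v
s(m) = 15*m (s(m) = (3*5)*m = 15*m)
69 + s(196) = 69 + 15*196 = 69 + 2940 = 3009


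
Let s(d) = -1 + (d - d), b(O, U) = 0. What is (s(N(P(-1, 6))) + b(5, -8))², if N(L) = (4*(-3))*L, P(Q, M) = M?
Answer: 1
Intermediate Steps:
N(L) = -12*L
s(d) = -1 (s(d) = -1 + 0 = -1)
(s(N(P(-1, 6))) + b(5, -8))² = (-1 + 0)² = (-1)² = 1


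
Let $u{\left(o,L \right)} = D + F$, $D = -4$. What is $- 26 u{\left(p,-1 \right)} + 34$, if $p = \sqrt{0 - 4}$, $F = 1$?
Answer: $112$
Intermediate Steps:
$p = 2 i$ ($p = \sqrt{-4} = 2 i \approx 2.0 i$)
$u{\left(o,L \right)} = -3$ ($u{\left(o,L \right)} = -4 + 1 = -3$)
$- 26 u{\left(p,-1 \right)} + 34 = \left(-26\right) \left(-3\right) + 34 = 78 + 34 = 112$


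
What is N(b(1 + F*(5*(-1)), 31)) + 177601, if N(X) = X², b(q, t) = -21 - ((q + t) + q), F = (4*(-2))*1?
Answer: 195557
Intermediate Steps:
F = -8 (F = -8*1 = -8)
b(q, t) = -21 - t - 2*q (b(q, t) = -21 - (t + 2*q) = -21 + (-t - 2*q) = -21 - t - 2*q)
N(b(1 + F*(5*(-1)), 31)) + 177601 = (-21 - 1*31 - 2*(1 - 40*(-1)))² + 177601 = (-21 - 31 - 2*(1 - 8*(-5)))² + 177601 = (-21 - 31 - 2*(1 + 40))² + 177601 = (-21 - 31 - 2*41)² + 177601 = (-21 - 31 - 82)² + 177601 = (-134)² + 177601 = 17956 + 177601 = 195557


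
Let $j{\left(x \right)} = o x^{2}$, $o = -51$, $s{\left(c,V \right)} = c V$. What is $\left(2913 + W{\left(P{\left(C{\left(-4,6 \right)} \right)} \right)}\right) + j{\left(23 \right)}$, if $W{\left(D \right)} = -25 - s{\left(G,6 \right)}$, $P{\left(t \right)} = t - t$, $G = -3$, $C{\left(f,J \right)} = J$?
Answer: $-24073$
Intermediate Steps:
$s{\left(c,V \right)} = V c$
$P{\left(t \right)} = 0$
$j{\left(x \right)} = - 51 x^{2}$
$W{\left(D \right)} = -7$ ($W{\left(D \right)} = -25 - 6 \left(-3\right) = -25 - -18 = -25 + 18 = -7$)
$\left(2913 + W{\left(P{\left(C{\left(-4,6 \right)} \right)} \right)}\right) + j{\left(23 \right)} = \left(2913 - 7\right) - 51 \cdot 23^{2} = 2906 - 26979 = -24073$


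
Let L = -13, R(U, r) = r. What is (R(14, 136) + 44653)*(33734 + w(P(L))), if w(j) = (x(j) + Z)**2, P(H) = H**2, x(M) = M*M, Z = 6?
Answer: 36552626410947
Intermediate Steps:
x(M) = M**2
w(j) = (6 + j**2)**2 (w(j) = (j**2 + 6)**2 = (6 + j**2)**2)
(R(14, 136) + 44653)*(33734 + w(P(L))) = (136 + 44653)*(33734 + (6 + ((-13)**2)**2)**2) = 44789*(33734 + (6 + 169**2)**2) = 44789*(33734 + (6 + 28561)**2) = 44789*(33734 + 28567**2) = 44789*(33734 + 816073489) = 44789*816107223 = 36552626410947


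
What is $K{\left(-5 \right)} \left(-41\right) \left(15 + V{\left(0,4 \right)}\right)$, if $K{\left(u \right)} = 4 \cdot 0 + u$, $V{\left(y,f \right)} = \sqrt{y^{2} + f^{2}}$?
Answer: $3895$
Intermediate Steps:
$V{\left(y,f \right)} = \sqrt{f^{2} + y^{2}}$
$K{\left(u \right)} = u$ ($K{\left(u \right)} = 0 + u = u$)
$K{\left(-5 \right)} \left(-41\right) \left(15 + V{\left(0,4 \right)}\right) = \left(-5\right) \left(-41\right) \left(15 + \sqrt{4^{2} + 0^{2}}\right) = 205 \left(15 + \sqrt{16 + 0}\right) = 205 \left(15 + \sqrt{16}\right) = 205 \left(15 + 4\right) = 205 \cdot 19 = 3895$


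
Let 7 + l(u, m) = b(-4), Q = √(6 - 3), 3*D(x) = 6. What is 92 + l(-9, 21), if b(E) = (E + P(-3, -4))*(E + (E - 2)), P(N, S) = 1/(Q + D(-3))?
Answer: 105 + 10*√3 ≈ 122.32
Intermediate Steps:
D(x) = 2 (D(x) = (⅓)*6 = 2)
Q = √3 ≈ 1.7320
P(N, S) = 1/(2 + √3) (P(N, S) = 1/(√3 + 2) = 1/(2 + √3))
b(E) = (-2 + 2*E)*(2 + E - √3) (b(E) = (E + (2 - √3))*(E + (E - 2)) = (2 + E - √3)*(E + (-2 + E)) = (2 + E - √3)*(-2 + 2*E) = (-2 + 2*E)*(2 + E - √3))
l(u, m) = 13 + 10*√3 (l(u, m) = -7 + (-4 + 2*(-4) + 2*√3 + 2*(-4)² - 2*(-4)*√3) = -7 + (-4 - 8 + 2*√3 + 2*16 + 8*√3) = -7 + (-4 - 8 + 2*√3 + 32 + 8*√3) = -7 + (20 + 10*√3) = 13 + 10*√3)
92 + l(-9, 21) = 92 + (13 + 10*√3) = 105 + 10*√3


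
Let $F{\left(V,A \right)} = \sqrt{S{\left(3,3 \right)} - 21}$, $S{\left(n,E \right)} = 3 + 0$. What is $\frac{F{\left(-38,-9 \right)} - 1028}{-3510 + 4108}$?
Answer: $- \frac{514}{299} + \frac{3 i \sqrt{2}}{598} \approx -1.7191 + 0.0070947 i$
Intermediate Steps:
$S{\left(n,E \right)} = 3$
$F{\left(V,A \right)} = 3 i \sqrt{2}$ ($F{\left(V,A \right)} = \sqrt{3 - 21} = \sqrt{-18} = 3 i \sqrt{2}$)
$\frac{F{\left(-38,-9 \right)} - 1028}{-3510 + 4108} = \frac{3 i \sqrt{2} - 1028}{-3510 + 4108} = \frac{-1028 + 3 i \sqrt{2}}{598} = \left(-1028 + 3 i \sqrt{2}\right) \frac{1}{598} = - \frac{514}{299} + \frac{3 i \sqrt{2}}{598}$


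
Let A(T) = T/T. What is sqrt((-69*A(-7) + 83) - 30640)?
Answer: I*sqrt(30626) ≈ 175.0*I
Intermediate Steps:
A(T) = 1
sqrt((-69*A(-7) + 83) - 30640) = sqrt((-69*1 + 83) - 30640) = sqrt((-69 + 83) - 30640) = sqrt(14 - 30640) = sqrt(-30626) = I*sqrt(30626)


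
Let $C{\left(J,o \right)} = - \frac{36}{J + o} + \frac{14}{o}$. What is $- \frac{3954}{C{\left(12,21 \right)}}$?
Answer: $\frac{65241}{7} \approx 9320.1$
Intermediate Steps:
$- \frac{3954}{C{\left(12,21 \right)}} = - \frac{3954}{2 \cdot \frac{1}{21} \frac{1}{12 + 21} \left(\left(-11\right) 21 + 7 \cdot 12\right)} = - \frac{3954}{2 \cdot \frac{1}{21} \cdot \frac{1}{33} \left(-231 + 84\right)} = - \frac{3954}{2 \cdot \frac{1}{21} \cdot \frac{1}{33} \left(-147\right)} = - \frac{3954}{- \frac{14}{33}} = \left(-3954\right) \left(- \frac{33}{14}\right) = \frac{65241}{7}$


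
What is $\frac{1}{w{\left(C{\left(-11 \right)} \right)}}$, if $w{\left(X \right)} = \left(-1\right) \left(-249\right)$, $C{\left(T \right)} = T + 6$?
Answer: $\frac{1}{249} \approx 0.0040161$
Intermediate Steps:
$C{\left(T \right)} = 6 + T$
$w{\left(X \right)} = 249$
$\frac{1}{w{\left(C{\left(-11 \right)} \right)}} = \frac{1}{249}$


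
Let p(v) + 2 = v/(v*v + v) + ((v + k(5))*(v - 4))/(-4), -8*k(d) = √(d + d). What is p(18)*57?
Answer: -3702 + 399*√10/16 ≈ -3623.1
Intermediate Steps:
k(d) = -√2*√d/8 (k(d) = -√(d + d)/8 = -√2*√d/8)
p(v) = -2 + v/(v + v²) - (-4 + v)*(v - √10/8)/4 (p(v) = -2 + (v/(v*v + v) + ((v - √2*√5/8)*(v - 4))/(-4)) = -2 + (v/(v² + v) + ((v - √10/8)*(-4 + v))*(-¼)) = -2 + (v/(v + v²) + ((-4 + v)*(v - √10/8))*(-¼)) = -2 + (v/(v + v²) - (-4 + v)*(v - √10/8)/4) = -2 + v/(v + v²) - (-4 + v)*(v - √10/8)/4)
p(18)*57 = ((-32 - 32*18 - 8*18³ - 4*√10 + 24*18² + √10*18² - 3*18*√10)/(32*(1 + 18)))*57 = ((1/32)*(-32 - 576 - 8*5832 - 4*√10 + 24*324 + √10*324 - 54*√10)/19)*57 = ((1/32)*(1/19)*(-32 - 576 - 46656 - 4*√10 + 7776 + 324*√10 - 54*√10))*57 = ((1/32)*(1/19)*(-39488 + 266*√10))*57 = (-1234/19 + 7*√10/16)*57 = -3702 + 399*√10/16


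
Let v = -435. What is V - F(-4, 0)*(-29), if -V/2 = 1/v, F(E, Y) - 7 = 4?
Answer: 138767/435 ≈ 319.00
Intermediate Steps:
F(E, Y) = 11 (F(E, Y) = 7 + 4 = 11)
V = 2/435 (V = -2/(-435) = -2*(-1/435) = 2/435 ≈ 0.0045977)
V - F(-4, 0)*(-29) = 2/435 - 11*(-29) = 2/435 - 1*(-319) = 2/435 + 319 = 138767/435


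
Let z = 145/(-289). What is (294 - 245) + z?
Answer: 14016/289 ≈ 48.498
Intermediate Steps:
z = -145/289 (z = 145*(-1/289) = -145/289 ≈ -0.50173)
(294 - 245) + z = (294 - 245) - 145/289 = 49 - 145/289 = 14016/289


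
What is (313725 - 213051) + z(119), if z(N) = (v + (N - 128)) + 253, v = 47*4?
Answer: 101106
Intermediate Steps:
v = 188
z(N) = 313 + N (z(N) = (188 + (N - 128)) + 253 = (188 + (-128 + N)) + 253 = (60 + N) + 253 = 313 + N)
(313725 - 213051) + z(119) = (313725 - 213051) + (313 + 119) = 100674 + 432 = 101106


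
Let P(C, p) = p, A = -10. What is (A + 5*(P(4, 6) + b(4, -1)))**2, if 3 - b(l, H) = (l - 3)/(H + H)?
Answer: 5625/4 ≈ 1406.3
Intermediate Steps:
b(l, H) = 3 - (-3 + l)/(2*H) (b(l, H) = 3 - (l - 3)/(H + H) = 3 - (-3 + l)/(2*H))
(A + 5*(P(4, 6) + b(4, -1)))**2 = (-10 + 5*(6 + (1/2)*(3 - 1*4 + 6*(-1))/(-1)))**2 = (-10 + 5*(6 + (1/2)*(-1)*(3 - 4 - 6)))**2 = (-10 + 5*(6 + (1/2)*(-1)*(-7)))**2 = (-10 + 5*(6 + 7/2))**2 = (-10 + 5*(19/2))**2 = (-10 + 95/2)**2 = (75/2)**2 = 5625/4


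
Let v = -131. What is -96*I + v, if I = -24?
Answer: 2173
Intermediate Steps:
-96*I + v = -96*(-24) - 131 = 2304 - 131 = 2173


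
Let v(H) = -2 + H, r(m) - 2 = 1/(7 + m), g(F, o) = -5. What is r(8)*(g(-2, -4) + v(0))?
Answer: -217/15 ≈ -14.467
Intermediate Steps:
r(m) = 2 + 1/(7 + m)
r(8)*(g(-2, -4) + v(0)) = ((15 + 2*8)/(7 + 8))*(-5 + (-2 + 0)) = ((15 + 16)/15)*(-5 - 2) = ((1/15)*31)*(-7) = (31/15)*(-7) = -217/15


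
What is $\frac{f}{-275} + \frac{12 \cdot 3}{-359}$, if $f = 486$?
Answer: $- \frac{184374}{98725} \approx -1.8676$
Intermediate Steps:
$\frac{f}{-275} + \frac{12 \cdot 3}{-359} = \frac{486}{-275} + \frac{12 \cdot 3}{-359} = 486 \left(- \frac{1}{275}\right) + 36 \left(- \frac{1}{359}\right) = - \frac{486}{275} - \frac{36}{359} = - \frac{184374}{98725}$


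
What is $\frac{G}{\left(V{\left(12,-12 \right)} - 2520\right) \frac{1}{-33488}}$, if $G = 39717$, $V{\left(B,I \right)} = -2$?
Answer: $\frac{51155496}{97} \approx 5.2738 \cdot 10^{5}$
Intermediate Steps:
$\frac{G}{\left(V{\left(12,-12 \right)} - 2520\right) \frac{1}{-33488}} = \frac{39717}{\left(-2 - 2520\right) \frac{1}{-33488}} = \frac{39717}{\left(-2 - 2520\right) \left(- \frac{1}{33488}\right)} = \frac{39717}{\left(-2522\right) \left(- \frac{1}{33488}\right)} = \frac{39717}{\frac{97}{1288}} = 39717 \cdot \frac{1288}{97} = \frac{51155496}{97}$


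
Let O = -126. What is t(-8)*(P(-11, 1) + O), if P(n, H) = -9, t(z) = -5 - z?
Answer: -405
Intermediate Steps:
t(-8)*(P(-11, 1) + O) = (-5 - 1*(-8))*(-9 - 126) = (-5 + 8)*(-135) = 3*(-135) = -405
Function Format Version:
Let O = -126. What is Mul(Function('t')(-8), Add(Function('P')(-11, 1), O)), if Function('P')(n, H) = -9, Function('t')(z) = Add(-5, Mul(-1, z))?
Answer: -405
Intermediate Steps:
Mul(Function('t')(-8), Add(Function('P')(-11, 1), O)) = Mul(Add(-5, Mul(-1, -8)), Add(-9, -126)) = Mul(Add(-5, 8), -135) = Mul(3, -135) = -405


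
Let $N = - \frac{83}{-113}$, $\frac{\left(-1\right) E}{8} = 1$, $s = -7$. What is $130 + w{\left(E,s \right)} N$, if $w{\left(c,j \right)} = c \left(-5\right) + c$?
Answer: $\frac{17346}{113} \approx 153.5$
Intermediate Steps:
$E = -8$ ($E = \left(-8\right) 1 = -8$)
$N = \frac{83}{113}$ ($N = \left(-83\right) \left(- \frac{1}{113}\right) = \frac{83}{113} \approx 0.73451$)
$w{\left(c,j \right)} = - 4 c$ ($w{\left(c,j \right)} = - 5 c + c = - 4 c$)
$130 + w{\left(E,s \right)} N = 130 + \left(-4\right) \left(-8\right) \frac{83}{113} = 130 + 32 \cdot \frac{83}{113} = 130 + \frac{2656}{113} = \frac{17346}{113}$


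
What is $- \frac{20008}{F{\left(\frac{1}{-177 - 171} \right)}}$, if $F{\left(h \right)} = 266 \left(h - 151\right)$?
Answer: $\frac{3481392}{6989017} \approx 0.49812$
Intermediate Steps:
$F{\left(h \right)} = -40166 + 266 h$ ($F{\left(h \right)} = 266 \left(-151 + h\right) = -40166 + 266 h$)
$- \frac{20008}{F{\left(\frac{1}{-177 - 171} \right)}} = - \frac{20008}{-40166 + \frac{266}{-177 - 171}} = - \frac{20008}{-40166 + \frac{266}{-348}} = - \frac{20008}{-40166 + 266 \left(- \frac{1}{348}\right)} = - \frac{20008}{-40166 - \frac{133}{174}} = - \frac{20008}{- \frac{6989017}{174}} = \left(-20008\right) \left(- \frac{174}{6989017}\right) = \frac{3481392}{6989017}$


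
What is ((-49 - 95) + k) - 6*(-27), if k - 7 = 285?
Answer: 310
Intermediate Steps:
k = 292 (k = 7 + 285 = 292)
((-49 - 95) + k) - 6*(-27) = ((-49 - 95) + 292) - 6*(-27) = (-144 + 292) + 162 = 148 + 162 = 310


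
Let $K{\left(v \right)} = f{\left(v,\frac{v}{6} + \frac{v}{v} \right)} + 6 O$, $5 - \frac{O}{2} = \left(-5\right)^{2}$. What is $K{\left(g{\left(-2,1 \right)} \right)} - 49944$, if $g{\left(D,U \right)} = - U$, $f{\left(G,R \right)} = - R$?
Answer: $- \frac{301109}{6} \approx -50185.0$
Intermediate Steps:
$O = -40$ ($O = 10 - 2 \left(-5\right)^{2} = 10 - 50 = -40$)
$K{\left(v \right)} = -241 - \frac{v}{6}$ ($K{\left(v \right)} = - (\frac{v}{6} + \frac{v}{v}) + 6 \left(-40\right) = - (v \frac{1}{6} + 1) - 240 = - (\frac{v}{6} + 1) - 240 = - (1 + \frac{v}{6}) - 240 = \left(-1 - \frac{v}{6}\right) - 240 = -241 - \frac{v}{6}$)
$K{\left(g{\left(-2,1 \right)} \right)} - 49944 = \left(-241 - \frac{\left(-1\right) 1}{6}\right) - 49944 = \left(-241 - - \frac{1}{6}\right) - 49944 = \left(-241 + \frac{1}{6}\right) - 49944 = - \frac{1445}{6} - 49944 = - \frac{301109}{6}$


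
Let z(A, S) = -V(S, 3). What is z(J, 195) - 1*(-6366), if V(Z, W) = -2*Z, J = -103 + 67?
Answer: 6756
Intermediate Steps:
J = -36
z(A, S) = 2*S (z(A, S) = -(-2)*S = 2*S)
z(J, 195) - 1*(-6366) = 2*195 - 1*(-6366) = 390 + 6366 = 6756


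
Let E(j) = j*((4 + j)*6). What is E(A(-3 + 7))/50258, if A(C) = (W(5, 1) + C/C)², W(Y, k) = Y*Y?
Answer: 106080/1933 ≈ 54.878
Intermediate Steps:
W(Y, k) = Y²
A(C) = 676 (A(C) = (5² + C/C)² = (25 + 1)² = 26² = 676)
E(j) = j*(24 + 6*j)
E(A(-3 + 7))/50258 = (6*676*(4 + 676))/50258 = (6*676*680)*(1/50258) = 2758080*(1/50258) = 106080/1933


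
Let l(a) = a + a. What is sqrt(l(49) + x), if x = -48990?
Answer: 2*I*sqrt(12223) ≈ 221.12*I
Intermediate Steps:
l(a) = 2*a
sqrt(l(49) + x) = sqrt(2*49 - 48990) = sqrt(98 - 48990) = sqrt(-48892) = 2*I*sqrt(12223)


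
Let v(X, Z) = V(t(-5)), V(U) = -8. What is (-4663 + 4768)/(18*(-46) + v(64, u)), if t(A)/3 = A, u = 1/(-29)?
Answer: -105/836 ≈ -0.12560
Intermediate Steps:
u = -1/29 ≈ -0.034483
t(A) = 3*A
v(X, Z) = -8
(-4663 + 4768)/(18*(-46) + v(64, u)) = (-4663 + 4768)/(18*(-46) - 8) = 105/(-828 - 8) = 105/(-836) = 105*(-1/836) = -105/836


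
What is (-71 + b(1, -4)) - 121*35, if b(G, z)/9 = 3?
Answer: -4279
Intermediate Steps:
b(G, z) = 27 (b(G, z) = 9*3 = 27)
(-71 + b(1, -4)) - 121*35 = (-71 + 27) - 121*35 = -44 - 4235 = -4279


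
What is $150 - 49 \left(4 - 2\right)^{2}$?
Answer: $-46$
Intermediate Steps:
$150 - 49 \left(4 - 2\right)^{2} = 150 - 49 \cdot 2^{2} = 150 - 196 = -46$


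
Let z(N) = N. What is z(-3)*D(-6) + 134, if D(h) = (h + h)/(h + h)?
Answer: 131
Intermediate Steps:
D(h) = 1 (D(h) = (2*h)/((2*h)) = (2*h)*(1/(2*h)) = 1)
z(-3)*D(-6) + 134 = -3*1 + 134 = -3 + 134 = 131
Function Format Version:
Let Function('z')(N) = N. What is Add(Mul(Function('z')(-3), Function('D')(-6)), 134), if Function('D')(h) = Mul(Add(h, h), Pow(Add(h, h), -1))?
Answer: 131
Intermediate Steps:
Function('D')(h) = 1 (Function('D')(h) = Mul(Mul(2, h), Pow(Mul(2, h), -1)) = Mul(Mul(2, h), Mul(Rational(1, 2), Pow(h, -1))) = 1)
Add(Mul(Function('z')(-3), Function('D')(-6)), 134) = Add(Mul(-3, 1), 134) = Add(-3, 134) = 131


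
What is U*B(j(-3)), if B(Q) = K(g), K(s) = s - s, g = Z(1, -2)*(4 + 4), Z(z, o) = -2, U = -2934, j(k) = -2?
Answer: 0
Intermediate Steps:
g = -16 (g = -2*(4 + 4) = -2*8 = -16)
K(s) = 0
B(Q) = 0
U*B(j(-3)) = -2934*0 = 0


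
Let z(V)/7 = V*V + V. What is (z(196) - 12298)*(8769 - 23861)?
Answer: -3893524712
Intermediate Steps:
z(V) = 7*V + 7*V**2 (z(V) = 7*(V*V + V) = 7*(V**2 + V) = 7*(V + V**2) = 7*V + 7*V**2)
(z(196) - 12298)*(8769 - 23861) = (7*196*(1 + 196) - 12298)*(8769 - 23861) = (7*196*197 - 12298)*(-15092) = (270284 - 12298)*(-15092) = 257986*(-15092) = -3893524712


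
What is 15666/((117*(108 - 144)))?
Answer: -2611/702 ≈ -3.7194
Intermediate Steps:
15666/((117*(108 - 144))) = 15666/((117*(-36))) = 15666/(-4212) = 15666*(-1/4212) = -2611/702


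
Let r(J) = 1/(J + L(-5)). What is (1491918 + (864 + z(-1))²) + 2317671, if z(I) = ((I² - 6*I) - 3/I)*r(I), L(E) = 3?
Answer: 4564750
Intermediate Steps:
r(J) = 1/(3 + J) (r(J) = 1/(J + 3) = 1/(3 + J))
z(I) = (I² - 6*I - 3/I)/(3 + I) (z(I) = ((I² - 6*I) - 3/I)/(3 + I) = (I² - 6*I - 3/I)/(3 + I))
(1491918 + (864 + z(-1))²) + 2317671 = (1491918 + (864 + (-3 + (-1)²*(-6 - 1))/((-1)*(3 - 1)))²) + 2317671 = (1491918 + (864 - 1*(-3 + 1*(-7))/2)²) + 2317671 = (1491918 + (864 - 1*½*(-3 - 7))²) + 2317671 = (1491918 + (864 - 1*½*(-10))²) + 2317671 = (1491918 + (864 + 5)²) + 2317671 = (1491918 + 869²) + 2317671 = (1491918 + 755161) + 2317671 = 2247079 + 2317671 = 4564750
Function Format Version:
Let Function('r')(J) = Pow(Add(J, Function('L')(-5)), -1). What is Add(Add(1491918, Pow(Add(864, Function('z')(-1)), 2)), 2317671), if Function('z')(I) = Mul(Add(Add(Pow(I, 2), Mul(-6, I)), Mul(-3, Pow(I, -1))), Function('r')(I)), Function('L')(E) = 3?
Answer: 4564750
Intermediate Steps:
Function('r')(J) = Pow(Add(3, J), -1) (Function('r')(J) = Pow(Add(J, 3), -1) = Pow(Add(3, J), -1))
Function('z')(I) = Mul(Pow(Add(3, I), -1), Add(Pow(I, 2), Mul(-6, I), Mul(-3, Pow(I, -1)))) (Function('z')(I) = Mul(Add(Add(Pow(I, 2), Mul(-6, I)), Mul(-3, Pow(I, -1))), Pow(Add(3, I), -1)) = Mul(Add(Pow(I, 2), Mul(-6, I), Mul(-3, Pow(I, -1))), Pow(Add(3, I), -1)) = Mul(Pow(Add(3, I), -1), Add(Pow(I, 2), Mul(-6, I), Mul(-3, Pow(I, -1)))))
Add(Add(1491918, Pow(Add(864, Function('z')(-1)), 2)), 2317671) = Add(Add(1491918, Pow(Add(864, Mul(Pow(-1, -1), Pow(Add(3, -1), -1), Add(-3, Mul(Pow(-1, 2), Add(-6, -1))))), 2)), 2317671) = Add(Add(1491918, Pow(Add(864, Mul(-1, Pow(2, -1), Add(-3, Mul(1, -7)))), 2)), 2317671) = Add(Add(1491918, Pow(Add(864, Mul(-1, Rational(1, 2), Add(-3, -7))), 2)), 2317671) = Add(Add(1491918, Pow(Add(864, Mul(-1, Rational(1, 2), -10)), 2)), 2317671) = Add(Add(1491918, Pow(Add(864, 5), 2)), 2317671) = Add(Add(1491918, Pow(869, 2)), 2317671) = Add(Add(1491918, 755161), 2317671) = Add(2247079, 2317671) = 4564750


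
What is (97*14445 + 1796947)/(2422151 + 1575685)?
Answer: 799528/999459 ≈ 0.79996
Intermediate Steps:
(97*14445 + 1796947)/(2422151 + 1575685) = (1401165 + 1796947)/3997836 = 3198112*(1/3997836) = 799528/999459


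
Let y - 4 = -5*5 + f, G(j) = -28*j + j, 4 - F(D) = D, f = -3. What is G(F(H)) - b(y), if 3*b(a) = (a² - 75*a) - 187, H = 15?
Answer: -1298/3 ≈ -432.67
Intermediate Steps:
F(D) = 4 - D
G(j) = -27*j
y = -24 (y = 4 + (-5*5 - 3) = 4 + (-25 - 3) = 4 - 28 = -24)
b(a) = -187/3 - 25*a + a²/3 (b(a) = ((a² - 75*a) - 187)/3 = (-187 + a² - 75*a)/3 = -187/3 - 25*a + a²/3)
G(F(H)) - b(y) = -27*(4 - 1*15) - (-187/3 - 25*(-24) + (⅓)*(-24)²) = -27*(4 - 15) - (-187/3 + 600 + (⅓)*576) = -27*(-11) - (-187/3 + 600 + 192) = 297 - 1*2189/3 = 297 - 2189/3 = -1298/3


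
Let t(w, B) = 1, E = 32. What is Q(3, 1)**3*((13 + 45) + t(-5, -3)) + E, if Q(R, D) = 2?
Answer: 504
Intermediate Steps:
Q(3, 1)**3*((13 + 45) + t(-5, -3)) + E = 2**3*((13 + 45) + 1) + 32 = 8*(58 + 1) + 32 = 8*59 + 32 = 472 + 32 = 504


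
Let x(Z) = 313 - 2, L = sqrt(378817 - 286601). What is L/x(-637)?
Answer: 2*sqrt(23054)/311 ≈ 0.97643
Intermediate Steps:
L = 2*sqrt(23054) (L = sqrt(92216) = 2*sqrt(23054) ≈ 303.67)
x(Z) = 311
L/x(-637) = (2*sqrt(23054))/311 = (2*sqrt(23054))*(1/311) = 2*sqrt(23054)/311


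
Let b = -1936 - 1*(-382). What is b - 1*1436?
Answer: -2990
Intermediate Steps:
b = -1554 (b = -1936 + 382 = -1554)
b - 1*1436 = -1554 - 1*1436 = -1554 - 1436 = -2990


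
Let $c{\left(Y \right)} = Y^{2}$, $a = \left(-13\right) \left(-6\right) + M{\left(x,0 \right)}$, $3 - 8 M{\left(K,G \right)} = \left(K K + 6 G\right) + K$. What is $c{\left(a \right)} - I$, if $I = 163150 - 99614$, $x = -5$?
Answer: $- \frac{3697855}{64} \approx -57779.0$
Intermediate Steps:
$M{\left(K,G \right)} = \frac{3}{8} - \frac{3 G}{4} - \frac{K}{8} - \frac{K^{2}}{8}$ ($M{\left(K,G \right)} = \frac{3}{8} - \frac{\left(K K + 6 G\right) + K}{8} = \frac{3}{8} - \frac{\left(K^{2} + 6 G\right) + K}{8} = \frac{3}{8} - \frac{K + K^{2} + 6 G}{8} = \frac{3}{8} - \left(\frac{K}{8} + \frac{K^{2}}{8} + \frac{3 G}{4}\right) = \frac{3}{8} - \frac{3 G}{4} - \frac{K}{8} - \frac{K^{2}}{8}$)
$a = \frac{607}{8}$ ($a = \left(-13\right) \left(-6\right) - \left(-1 + \frac{25}{8}\right) = 78 + \left(\frac{3}{8} + 0 + \frac{5}{8} - \frac{25}{8}\right) = 78 - \frac{17}{8} = \frac{607}{8} \approx 75.875$)
$I = 63536$ ($I = 163150 - 99614 = 63536$)
$c{\left(a \right)} - I = \left(\frac{607}{8}\right)^{2} - 63536 = \frac{368449}{64} - 63536 = - \frac{3697855}{64}$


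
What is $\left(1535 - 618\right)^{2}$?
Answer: $840889$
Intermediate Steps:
$\left(1535 - 618\right)^{2} = 917^{2} = 840889$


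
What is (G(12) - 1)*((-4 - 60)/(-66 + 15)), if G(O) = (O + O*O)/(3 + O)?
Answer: 3008/255 ≈ 11.796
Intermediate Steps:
G(O) = (O + O²)/(3 + O)
(G(12) - 1)*((-4 - 60)/(-66 + 15)) = (12*(1 + 12)/(3 + 12) - 1)*((-4 - 60)/(-66 + 15)) = (12*13/15 - 1)*(-64/(-51)) = (12*(1/15)*13 - 1)*(-64*(-1/51)) = (52/5 - 1)*(64/51) = (47/5)*(64/51) = 3008/255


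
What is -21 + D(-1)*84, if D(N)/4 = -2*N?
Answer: 651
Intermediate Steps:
D(N) = -8*N (D(N) = 4*(-2*N) = -8*N)
-21 + D(-1)*84 = -21 - 8*(-1)*84 = -21 + 8*84 = -21 + 672 = 651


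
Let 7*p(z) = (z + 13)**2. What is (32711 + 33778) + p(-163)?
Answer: 487923/7 ≈ 69703.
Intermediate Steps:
p(z) = (13 + z)**2/7 (p(z) = (z + 13)**2/7 = (13 + z)**2/7)
(32711 + 33778) + p(-163) = (32711 + 33778) + (13 - 163)**2/7 = 66489 + (1/7)*(-150)**2 = 66489 + (1/7)*22500 = 66489 + 22500/7 = 487923/7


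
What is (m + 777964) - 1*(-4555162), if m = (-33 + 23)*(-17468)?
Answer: 5507806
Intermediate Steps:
m = 174680 (m = -10*(-17468) = 174680)
(m + 777964) - 1*(-4555162) = (174680 + 777964) - 1*(-4555162) = 952644 + 4555162 = 5507806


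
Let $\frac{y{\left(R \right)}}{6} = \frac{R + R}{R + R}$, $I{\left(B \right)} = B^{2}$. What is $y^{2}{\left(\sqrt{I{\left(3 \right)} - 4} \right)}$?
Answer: $36$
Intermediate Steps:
$y{\left(R \right)} = 6$ ($y{\left(R \right)} = 6 \frac{R + R}{R + R} = 6 \frac{2 R}{2 R} = 6 \cdot 2 R \frac{1}{2 R} = 6 \cdot 1 = 6$)
$y^{2}{\left(\sqrt{I{\left(3 \right)} - 4} \right)} = 6^{2} = 36$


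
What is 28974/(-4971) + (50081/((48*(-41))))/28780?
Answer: -547102832537/93850889280 ≈ -5.8295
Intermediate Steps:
28974/(-4971) + (50081/((48*(-41))))/28780 = 28974*(-1/4971) + (50081/(-1968))*(1/28780) = -9658/1657 + (50081*(-1/1968))*(1/28780) = -9658/1657 - 50081/1968*1/28780 = -9658/1657 - 50081/56639040 = -547102832537/93850889280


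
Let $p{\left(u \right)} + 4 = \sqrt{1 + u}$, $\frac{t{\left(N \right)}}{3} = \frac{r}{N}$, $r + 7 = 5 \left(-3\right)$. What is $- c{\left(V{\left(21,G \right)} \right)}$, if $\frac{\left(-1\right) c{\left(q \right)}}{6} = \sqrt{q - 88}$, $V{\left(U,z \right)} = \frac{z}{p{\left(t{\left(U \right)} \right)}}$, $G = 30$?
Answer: $6 \sqrt{2} \sqrt{\frac{1337 - 44 i \sqrt{105}}{-28 + i \sqrt{105}}} \approx 0.74648 - 58.367 i$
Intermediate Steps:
$r = -22$ ($r = -7 + 5 \left(-3\right) = -7 - 15 = -22$)
$t{\left(N \right)} = - \frac{66}{N}$ ($t{\left(N \right)} = 3 \left(- \frac{22}{N}\right) = - \frac{66}{N}$)
$p{\left(u \right)} = -4 + \sqrt{1 + u}$
$V{\left(U,z \right)} = \frac{z}{-4 + \sqrt{1 - \frac{66}{U}}}$
$c{\left(q \right)} = - 6 \sqrt{-88 + q}$ ($c{\left(q \right)} = - 6 \sqrt{q - 88} = - 6 \sqrt{-88 + q}$)
$- c{\left(V{\left(21,G \right)} \right)} = - \left(-6\right) \sqrt{-88 + \frac{30}{-4 + \sqrt{\frac{-66 + 21}{21}}}} = - \left(-6\right) \sqrt{-88 + \frac{30}{-4 + \sqrt{\frac{1}{21} \left(-45\right)}}} = - \left(-6\right) \sqrt{-88 + \frac{30}{-4 + \sqrt{- \frac{15}{7}}}} = - \left(-6\right) \sqrt{-88 + \frac{30}{-4 + \frac{i \sqrt{105}}{7}}} = 6 \sqrt{-88 + \frac{30}{-4 + \frac{i \sqrt{105}}{7}}}$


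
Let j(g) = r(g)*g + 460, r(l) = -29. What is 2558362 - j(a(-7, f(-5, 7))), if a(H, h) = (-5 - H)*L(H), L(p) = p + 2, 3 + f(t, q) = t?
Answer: 2557612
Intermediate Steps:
f(t, q) = -3 + t
L(p) = 2 + p
a(H, h) = (-5 - H)*(2 + H)
j(g) = 460 - 29*g (j(g) = -29*g + 460 = 460 - 29*g)
2558362 - j(a(-7, f(-5, 7))) = 2558362 - (460 - (-29)*(2 - 7)*(5 - 7)) = 2558362 - (460 - (-29)*(-5)*(-2)) = 2558362 - (460 - 29*(-10)) = 2558362 - (460 + 290) = 2558362 - 1*750 = 2558362 - 750 = 2557612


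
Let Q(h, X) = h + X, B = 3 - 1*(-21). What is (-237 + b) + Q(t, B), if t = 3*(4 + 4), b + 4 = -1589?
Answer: -1782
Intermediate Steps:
B = 24 (B = 3 + 21 = 24)
b = -1593 (b = -4 - 1589 = -1593)
t = 24 (t = 3*8 = 24)
Q(h, X) = X + h
(-237 + b) + Q(t, B) = (-237 - 1593) + (24 + 24) = -1830 + 48 = -1782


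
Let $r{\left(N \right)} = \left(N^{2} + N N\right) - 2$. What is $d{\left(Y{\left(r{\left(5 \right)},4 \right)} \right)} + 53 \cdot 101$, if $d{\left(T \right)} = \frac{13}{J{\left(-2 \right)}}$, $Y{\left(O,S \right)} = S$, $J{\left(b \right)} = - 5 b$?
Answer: $\frac{53543}{10} \approx 5354.3$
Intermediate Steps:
$r{\left(N \right)} = -2 + 2 N^{2}$ ($r{\left(N \right)} = \left(N^{2} + N^{2}\right) - 2 = 2 N^{2} - 2 = -2 + 2 N^{2}$)
$d{\left(T \right)} = \frac{13}{10}$ ($d{\left(T \right)} = \frac{13}{\left(-5\right) \left(-2\right)} = \frac{13}{10}$)
$d{\left(Y{\left(r{\left(5 \right)},4 \right)} \right)} + 53 \cdot 101 = \frac{13}{10} + 53 \cdot 101 = \frac{13}{10} + 5353 = \frac{53543}{10}$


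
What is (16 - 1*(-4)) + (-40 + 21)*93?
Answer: -1747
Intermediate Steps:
(16 - 1*(-4)) + (-40 + 21)*93 = (16 + 4) - 19*93 = 20 - 1767 = -1747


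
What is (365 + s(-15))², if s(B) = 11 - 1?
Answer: 140625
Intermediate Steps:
s(B) = 10
(365 + s(-15))² = (365 + 10)² = 375² = 140625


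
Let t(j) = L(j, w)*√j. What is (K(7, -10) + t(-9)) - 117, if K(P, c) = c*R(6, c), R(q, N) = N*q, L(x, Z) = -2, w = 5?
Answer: 483 - 6*I ≈ 483.0 - 6.0*I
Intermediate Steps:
K(P, c) = 6*c² (K(P, c) = c*(c*6) = c*(6*c) = 6*c²)
t(j) = -2*√j
(K(7, -10) + t(-9)) - 117 = (6*(-10)² - 6*I) - 117 = (6*100 - 6*I) - 117 = (600 - 6*I) - 117 = 483 - 6*I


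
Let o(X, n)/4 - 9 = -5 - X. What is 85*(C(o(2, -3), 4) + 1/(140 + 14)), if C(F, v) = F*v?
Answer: 418965/154 ≈ 2720.6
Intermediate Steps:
o(X, n) = 16 - 4*X (o(X, n) = 36 + 4*(-5 - X) = 36 + (-20 - 4*X) = 16 - 4*X)
85*(C(o(2, -3), 4) + 1/(140 + 14)) = 85*((16 - 4*2)*4 + 1/(140 + 14)) = 85*((16 - 8)*4 + 1/154) = 85*(8*4 + 1/154) = 85*(32 + 1/154) = 85*(4929/154) = 418965/154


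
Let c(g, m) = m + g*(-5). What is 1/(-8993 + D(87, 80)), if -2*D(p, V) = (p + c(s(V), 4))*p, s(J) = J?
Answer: 2/8897 ≈ 0.00022479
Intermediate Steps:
c(g, m) = m - 5*g
D(p, V) = -p*(4 + p - 5*V)/2 (D(p, V) = -(p + (4 - 5*V))*p/2 = -(4 + p - 5*V)*p/2 = -p*(4 + p - 5*V)/2)
1/(-8993 + D(87, 80)) = 1/(-8993 + (1/2)*87*(-4 - 1*87 + 5*80)) = 1/(-8993 + (1/2)*87*(-4 - 87 + 400)) = 1/(-8993 + (1/2)*87*309) = 1/(-8993 + 26883/2) = 1/(8897/2) = 2/8897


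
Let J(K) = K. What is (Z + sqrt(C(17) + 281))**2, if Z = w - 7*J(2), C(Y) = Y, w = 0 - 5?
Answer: (19 - sqrt(298))**2 ≈ 3.0183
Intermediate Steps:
w = -5
Z = -19 (Z = -5 - 7*2 = -5 - 14 = -19)
(Z + sqrt(C(17) + 281))**2 = (-19 + sqrt(17 + 281))**2 = (-19 + sqrt(298))**2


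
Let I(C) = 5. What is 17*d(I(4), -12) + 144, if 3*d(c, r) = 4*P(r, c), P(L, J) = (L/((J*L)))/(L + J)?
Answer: 15052/105 ≈ 143.35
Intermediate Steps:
P(L, J) = 1/(J*(J + L)) (P(L, J) = (L*(1/(J*L)))/(J + L) = 1/((J + L)*J) = 1/(J*(J + L)))
d(c, r) = 4/(3*c*(c + r)) (d(c, r) = (4*(1/(c*(c + r))))/3 = (4/(c*(c + r)))/3 = 4/(3*c*(c + r)))
17*d(I(4), -12) + 144 = 17*((4/3)/(5*(5 - 12))) + 144 = 17*((4/3)*(⅕)/(-7)) + 144 = 17*((4/3)*(⅕)*(-⅐)) + 144 = 17*(-4/105) + 144 = -68/105 + 144 = 15052/105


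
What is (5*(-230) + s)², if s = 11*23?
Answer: 804609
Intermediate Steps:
s = 253
(5*(-230) + s)² = (5*(-230) + 253)² = (-1150 + 253)² = (-897)² = 804609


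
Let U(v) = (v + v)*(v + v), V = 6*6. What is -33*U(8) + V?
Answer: -8412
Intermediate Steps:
V = 36
U(v) = 4*v² (U(v) = (2*v)*(2*v) = 4*v²)
-33*U(8) + V = -132*8² + 36 = -132*64 + 36 = -33*256 + 36 = -8448 + 36 = -8412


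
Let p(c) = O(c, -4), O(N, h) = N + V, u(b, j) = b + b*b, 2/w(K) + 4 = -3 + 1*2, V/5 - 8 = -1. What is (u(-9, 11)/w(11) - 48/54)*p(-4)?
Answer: -50468/9 ≈ -5607.6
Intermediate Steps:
V = 35 (V = 40 + 5*(-1) = 40 - 5 = 35)
w(K) = -⅖ (w(K) = 2/(-4 + (-3 + 1*2)) = 2/(-4 + (-3 + 2)) = 2/(-4 - 1) = 2/(-5) = 2*(-⅕) = -⅖)
u(b, j) = b + b²
O(N, h) = 35 + N (O(N, h) = N + 35 = 35 + N)
p(c) = 35 + c
(u(-9, 11)/w(11) - 48/54)*p(-4) = ((-9*(1 - 9))/(-⅖) - 48/54)*(35 - 4) = (-9*(-8)*(-5/2) - 48*1/54)*31 = (72*(-5/2) - 8/9)*31 = (-180 - 8/9)*31 = -1628/9*31 = -50468/9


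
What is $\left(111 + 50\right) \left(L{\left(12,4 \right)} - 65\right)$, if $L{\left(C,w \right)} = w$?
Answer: $-9821$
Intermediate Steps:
$\left(111 + 50\right) \left(L{\left(12,4 \right)} - 65\right) = \left(111 + 50\right) \left(4 - 65\right) = 161 \left(-61\right) = -9821$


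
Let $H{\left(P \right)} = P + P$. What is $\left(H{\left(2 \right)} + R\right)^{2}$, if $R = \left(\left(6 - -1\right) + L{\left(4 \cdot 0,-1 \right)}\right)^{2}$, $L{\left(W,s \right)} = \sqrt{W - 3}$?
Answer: $1912 + 1400 i \sqrt{3} \approx 1912.0 + 2424.9 i$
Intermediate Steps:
$H{\left(P \right)} = 2 P$
$L{\left(W,s \right)} = \sqrt{-3 + W}$
$R = \left(7 + i \sqrt{3}\right)^{2}$ ($R = \left(\left(6 - -1\right) + \sqrt{-3 + 4 \cdot 0}\right)^{2} = \left(\left(6 + 1\right) + \sqrt{-3 + 0}\right)^{2} = \left(7 + \sqrt{-3}\right)^{2} = \left(7 + i \sqrt{3}\right)^{2} \approx 46.0 + 24.249 i$)
$\left(H{\left(2 \right)} + R\right)^{2} = \left(2 \cdot 2 + \left(7 + i \sqrt{3}\right)^{2}\right)^{2} = \left(4 + \left(7 + i \sqrt{3}\right)^{2}\right)^{2}$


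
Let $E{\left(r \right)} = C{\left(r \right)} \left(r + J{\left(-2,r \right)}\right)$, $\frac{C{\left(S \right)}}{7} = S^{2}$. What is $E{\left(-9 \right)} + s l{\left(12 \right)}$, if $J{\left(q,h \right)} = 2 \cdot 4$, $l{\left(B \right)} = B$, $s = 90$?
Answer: $513$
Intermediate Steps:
$C{\left(S \right)} = 7 S^{2}$
$J{\left(q,h \right)} = 8$
$E{\left(r \right)} = 7 r^{2} \left(8 + r\right)$ ($E{\left(r \right)} = 7 r^{2} \left(r + 8\right) = 7 r^{2} \left(8 + r\right)$)
$E{\left(-9 \right)} + s l{\left(12 \right)} = 7 \left(-9\right)^{2} \left(8 - 9\right) + 90 \cdot 12 = 7 \cdot 81 \left(-1\right) + 1080 = -567 + 1080 = 513$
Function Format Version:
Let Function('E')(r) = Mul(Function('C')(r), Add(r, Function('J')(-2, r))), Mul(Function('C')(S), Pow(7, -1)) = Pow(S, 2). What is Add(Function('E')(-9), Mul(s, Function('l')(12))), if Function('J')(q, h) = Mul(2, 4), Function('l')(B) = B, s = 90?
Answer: 513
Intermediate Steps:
Function('C')(S) = Mul(7, Pow(S, 2))
Function('J')(q, h) = 8
Function('E')(r) = Mul(7, Pow(r, 2), Add(8, r)) (Function('E')(r) = Mul(Mul(7, Pow(r, 2)), Add(r, 8)) = Mul(Mul(7, Pow(r, 2)), Add(8, r)) = Mul(7, Pow(r, 2), Add(8, r)))
Add(Function('E')(-9), Mul(s, Function('l')(12))) = Add(Mul(7, Pow(-9, 2), Add(8, -9)), Mul(90, 12)) = Add(Mul(7, 81, -1), 1080) = Add(-567, 1080) = 513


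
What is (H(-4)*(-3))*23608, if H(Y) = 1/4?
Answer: -17706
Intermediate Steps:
H(Y) = 1/4
(H(-4)*(-3))*23608 = ((1/4)*(-3))*23608 = -3/4*23608 = -17706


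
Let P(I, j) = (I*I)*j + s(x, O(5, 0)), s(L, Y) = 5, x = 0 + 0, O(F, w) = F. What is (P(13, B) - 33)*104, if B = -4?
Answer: -73216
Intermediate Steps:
x = 0
P(I, j) = 5 + j*I² (P(I, j) = (I*I)*j + 5 = I²*j + 5 = j*I² + 5 = 5 + j*I²)
(P(13, B) - 33)*104 = ((5 - 4*13²) - 33)*104 = ((5 - 4*169) - 33)*104 = ((5 - 676) - 33)*104 = (-671 - 33)*104 = -704*104 = -73216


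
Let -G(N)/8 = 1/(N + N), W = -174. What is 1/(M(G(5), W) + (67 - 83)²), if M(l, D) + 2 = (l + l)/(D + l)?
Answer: 437/111002 ≈ 0.0039369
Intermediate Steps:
G(N) = -4/N (G(N) = -8/(N + N) = -8*1/(2*N) = -4/N)
M(l, D) = -2 + 2*l/(D + l) (M(l, D) = -2 + (l + l)/(D + l) = -2 + (2*l)/(D + l) = -2 + 2*l/(D + l))
1/(M(G(5), W) + (67 - 83)²) = 1/(-2*(-174)/(-174 - 4/5) + (67 - 83)²) = 1/(-2*(-174)/(-174 - 4*⅕) + (-16)²) = 1/(-2*(-174)/(-174 - ⅘) + 256) = 1/(-2*(-174)/(-874/5) + 256) = 1/(-2*(-174)*(-5/874) + 256) = 1/(-870/437 + 256) = 1/(111002/437) = 437/111002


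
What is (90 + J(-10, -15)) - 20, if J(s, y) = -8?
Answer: 62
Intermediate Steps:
(90 + J(-10, -15)) - 20 = (90 - 8) - 20 = 82 - 20 = 62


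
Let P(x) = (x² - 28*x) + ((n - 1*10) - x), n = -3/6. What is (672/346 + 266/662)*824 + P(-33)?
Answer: 454320473/114526 ≈ 3967.0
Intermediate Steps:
n = -½ (n = -3*⅙ = -½ ≈ -0.50000)
P(x) = -21/2 + x² - 29*x (P(x) = (x² - 28*x) + ((-½ - 1*10) - x) = (x² - 28*x) + ((-½ - 10) - x) = (x² - 28*x) + (-21/2 - x) = -21/2 + x² - 29*x)
(672/346 + 266/662)*824 + P(-33) = (672/346 + 266/662)*824 + (-21/2 + (-33)² - 29*(-33)) = (672*(1/346) + 266*(1/662))*824 + (-21/2 + 1089 + 957) = (336/173 + 133/331)*824 + 4071/2 = (134225/57263)*824 + 4071/2 = 110601400/57263 + 4071/2 = 454320473/114526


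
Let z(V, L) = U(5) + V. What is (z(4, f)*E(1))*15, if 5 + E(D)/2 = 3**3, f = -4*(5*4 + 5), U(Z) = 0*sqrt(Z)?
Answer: 2640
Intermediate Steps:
U(Z) = 0
f = -100 (f = -4*(20 + 5) = -4*25 = -100)
E(D) = 44 (E(D) = -10 + 2*3**3 = -10 + 2*27 = -10 + 54 = 44)
z(V, L) = V (z(V, L) = 0 + V = V)
(z(4, f)*E(1))*15 = (4*44)*15 = 176*15 = 2640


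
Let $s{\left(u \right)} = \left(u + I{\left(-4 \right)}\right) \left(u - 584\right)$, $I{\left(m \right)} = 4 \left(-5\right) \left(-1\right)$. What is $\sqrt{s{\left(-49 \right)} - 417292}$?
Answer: $i \sqrt{398935} \approx 631.61 i$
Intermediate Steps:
$I{\left(m \right)} = 20$ ($I{\left(m \right)} = \left(-20\right) \left(-1\right) = 20$)
$s{\left(u \right)} = \left(-584 + u\right) \left(20 + u\right)$ ($s{\left(u \right)} = \left(u + 20\right) \left(u - 584\right) = \left(20 + u\right) \left(-584 + u\right) = \left(-584 + u\right) \left(20 + u\right)$)
$\sqrt{s{\left(-49 \right)} - 417292} = \sqrt{\left(-11680 + \left(-49\right)^{2} - -27636\right) - 417292} = \sqrt{\left(-11680 + 2401 + 27636\right) - 417292} = \sqrt{18357 - 417292} = \sqrt{-398935} = i \sqrt{398935}$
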